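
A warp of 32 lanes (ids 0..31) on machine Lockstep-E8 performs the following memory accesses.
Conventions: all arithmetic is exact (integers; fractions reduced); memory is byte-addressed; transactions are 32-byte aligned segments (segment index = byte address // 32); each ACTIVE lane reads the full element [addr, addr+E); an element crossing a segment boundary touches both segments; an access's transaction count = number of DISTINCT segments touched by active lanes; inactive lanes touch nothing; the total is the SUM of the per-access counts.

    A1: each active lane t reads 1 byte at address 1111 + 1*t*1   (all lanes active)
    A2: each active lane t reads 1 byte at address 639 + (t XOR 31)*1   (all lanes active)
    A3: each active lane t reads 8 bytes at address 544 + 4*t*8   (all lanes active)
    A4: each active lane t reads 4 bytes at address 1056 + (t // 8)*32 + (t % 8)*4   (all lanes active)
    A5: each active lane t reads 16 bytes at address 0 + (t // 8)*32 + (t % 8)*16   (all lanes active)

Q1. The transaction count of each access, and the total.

A1: 2 transactions
A2: 2 transactions
A3: 32 transactions
A4: 4 transactions
A5: 7 transactions

Answer: 2,2,32,4,7; total 47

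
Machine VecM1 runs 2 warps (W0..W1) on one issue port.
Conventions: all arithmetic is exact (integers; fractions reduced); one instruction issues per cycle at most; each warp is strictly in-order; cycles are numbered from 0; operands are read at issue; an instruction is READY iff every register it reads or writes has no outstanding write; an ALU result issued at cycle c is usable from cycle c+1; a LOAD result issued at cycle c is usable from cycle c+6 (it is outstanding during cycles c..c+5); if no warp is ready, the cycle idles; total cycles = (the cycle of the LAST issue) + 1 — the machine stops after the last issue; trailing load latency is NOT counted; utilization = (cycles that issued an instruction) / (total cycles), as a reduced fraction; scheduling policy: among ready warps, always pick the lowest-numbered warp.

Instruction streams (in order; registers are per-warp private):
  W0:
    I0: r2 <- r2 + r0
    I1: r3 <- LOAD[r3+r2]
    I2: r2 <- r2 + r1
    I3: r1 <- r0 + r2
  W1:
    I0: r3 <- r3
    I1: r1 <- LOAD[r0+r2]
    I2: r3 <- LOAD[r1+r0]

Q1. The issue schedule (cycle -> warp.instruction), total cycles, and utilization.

cycle 0: W0.I0
cycle 1: W0.I1
cycle 2: W0.I2
cycle 3: W0.I3
cycle 4: W1.I0
cycle 5: W1.I1
cycle 6: idle
cycle 7: idle
cycle 8: idle
cycle 9: idle
cycle 10: idle
cycle 11: W1.I2

Answer: 12 cycles, utilization 7/12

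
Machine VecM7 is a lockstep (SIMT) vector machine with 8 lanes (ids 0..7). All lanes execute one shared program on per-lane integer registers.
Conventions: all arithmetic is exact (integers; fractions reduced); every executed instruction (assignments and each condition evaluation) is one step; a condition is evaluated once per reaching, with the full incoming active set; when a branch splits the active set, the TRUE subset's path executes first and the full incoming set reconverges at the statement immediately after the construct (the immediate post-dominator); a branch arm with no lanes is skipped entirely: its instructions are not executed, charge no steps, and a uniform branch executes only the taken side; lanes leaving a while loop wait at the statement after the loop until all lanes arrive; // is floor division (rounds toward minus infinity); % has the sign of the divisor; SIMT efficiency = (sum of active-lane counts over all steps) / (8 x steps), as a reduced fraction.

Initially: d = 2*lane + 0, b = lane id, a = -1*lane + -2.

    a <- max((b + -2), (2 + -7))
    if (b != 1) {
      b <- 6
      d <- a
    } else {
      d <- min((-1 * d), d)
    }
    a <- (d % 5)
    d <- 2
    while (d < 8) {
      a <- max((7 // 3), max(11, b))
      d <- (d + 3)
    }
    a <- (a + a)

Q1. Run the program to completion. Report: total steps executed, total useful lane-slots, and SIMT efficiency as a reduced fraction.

Answer: 15 steps, 111 useful, 37/40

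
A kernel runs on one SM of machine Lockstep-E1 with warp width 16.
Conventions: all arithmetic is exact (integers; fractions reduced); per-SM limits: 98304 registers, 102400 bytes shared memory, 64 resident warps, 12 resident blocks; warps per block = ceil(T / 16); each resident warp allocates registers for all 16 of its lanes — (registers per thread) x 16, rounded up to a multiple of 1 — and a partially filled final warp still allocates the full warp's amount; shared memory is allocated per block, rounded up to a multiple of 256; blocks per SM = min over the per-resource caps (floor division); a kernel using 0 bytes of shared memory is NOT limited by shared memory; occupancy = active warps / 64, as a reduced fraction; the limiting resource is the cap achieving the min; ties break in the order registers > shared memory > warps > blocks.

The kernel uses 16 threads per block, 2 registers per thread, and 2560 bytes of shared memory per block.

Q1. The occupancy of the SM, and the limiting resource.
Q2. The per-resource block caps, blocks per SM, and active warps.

Answer: occupancy 3/16, limited by blocks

registers: 3072 blocks
shared memory: 40 blocks
warps: 64 blocks
blocks: 12 blocks

Answer: 12 blocks, 12 active warps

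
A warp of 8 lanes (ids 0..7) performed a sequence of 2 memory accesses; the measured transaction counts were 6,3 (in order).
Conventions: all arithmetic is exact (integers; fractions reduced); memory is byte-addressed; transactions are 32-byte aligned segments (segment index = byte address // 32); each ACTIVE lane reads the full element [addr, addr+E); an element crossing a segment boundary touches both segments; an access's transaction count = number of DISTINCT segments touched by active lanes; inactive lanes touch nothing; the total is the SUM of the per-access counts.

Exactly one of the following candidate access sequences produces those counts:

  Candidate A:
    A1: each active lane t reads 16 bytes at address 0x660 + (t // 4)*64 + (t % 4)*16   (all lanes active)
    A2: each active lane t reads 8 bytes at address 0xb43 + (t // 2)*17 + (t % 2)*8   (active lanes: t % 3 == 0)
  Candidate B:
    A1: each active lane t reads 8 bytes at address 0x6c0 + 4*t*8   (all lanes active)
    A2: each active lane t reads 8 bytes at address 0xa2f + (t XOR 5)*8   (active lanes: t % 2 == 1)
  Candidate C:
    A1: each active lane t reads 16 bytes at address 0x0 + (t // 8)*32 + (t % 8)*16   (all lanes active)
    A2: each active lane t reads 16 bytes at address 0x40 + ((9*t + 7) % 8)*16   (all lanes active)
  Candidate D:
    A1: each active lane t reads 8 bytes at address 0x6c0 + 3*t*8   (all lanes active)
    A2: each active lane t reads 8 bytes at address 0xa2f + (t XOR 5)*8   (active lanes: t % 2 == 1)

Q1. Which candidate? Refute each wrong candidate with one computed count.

A: A1 gives 4 transactions, not 6
B: A1 gives 8 transactions, not 6
C: A1 gives 4 transactions, not 6
D: all counts match (6,3)

Answer: D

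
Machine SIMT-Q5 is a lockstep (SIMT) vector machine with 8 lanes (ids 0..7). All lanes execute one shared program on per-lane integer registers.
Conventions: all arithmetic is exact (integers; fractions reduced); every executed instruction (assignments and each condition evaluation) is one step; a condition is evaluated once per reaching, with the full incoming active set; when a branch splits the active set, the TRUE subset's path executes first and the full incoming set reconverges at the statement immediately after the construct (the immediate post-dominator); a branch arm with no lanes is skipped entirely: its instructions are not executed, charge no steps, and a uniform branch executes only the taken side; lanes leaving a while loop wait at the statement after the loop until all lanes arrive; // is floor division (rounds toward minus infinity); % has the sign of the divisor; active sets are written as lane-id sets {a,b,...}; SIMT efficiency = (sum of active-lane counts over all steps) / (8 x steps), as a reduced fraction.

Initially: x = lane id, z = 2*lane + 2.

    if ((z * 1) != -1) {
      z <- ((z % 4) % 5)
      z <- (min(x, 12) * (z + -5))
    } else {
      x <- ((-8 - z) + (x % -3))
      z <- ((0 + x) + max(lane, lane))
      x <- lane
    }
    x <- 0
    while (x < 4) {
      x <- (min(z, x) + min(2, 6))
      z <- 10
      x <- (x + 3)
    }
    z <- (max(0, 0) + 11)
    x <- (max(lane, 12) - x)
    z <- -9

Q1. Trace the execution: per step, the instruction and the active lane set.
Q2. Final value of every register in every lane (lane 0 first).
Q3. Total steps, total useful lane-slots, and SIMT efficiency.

step 0: eval ((z * 1) != -1)         {0,1,2,3,4,5,6,7}
step 1: z <- ((z % 4) % 5)           {0,1,2,3,4,5,6,7}
step 2: z <- (min(x, 12) * (z + -5)) {0,1,2,3,4,5,6,7}
step 3: x <- 0                       {0,1,2,3,4,5,6,7}
step 4: eval (x < 4)                 {0,1,2,3,4,5,6,7}
step 5: x <- (min(z, x) + min(2, 6)) {0,1,2,3,4,5,6,7}
step 6: z <- 10                      {0,1,2,3,4,5,6,7}
step 7: x <- (x + 3)                 {0,1,2,3,4,5,6,7}
step 8: eval (x < 4)                 {0,1,2,3,4,5,6,7}
step 9: x <- (min(z, x) + min(2, 6)) {1,2,3,4,5,6,7}
step 10: z <- 10                      {1,2,3,4,5,6,7}
step 11: x <- (x + 3)                 {1,2,3,4,5,6,7}
step 12: eval (x < 4)                 {1,2,3,4,5,6,7}
step 13: x <- (min(z, x) + min(2, 6)) {3,4,5,6,7}
step 14: z <- 10                      {3,4,5,6,7}
step 15: x <- (x + 3)                 {3,4,5,6,7}
step 16: eval (x < 4)                 {3,4,5,6,7}
step 17: x <- (min(z, x) + min(2, 6)) {3,4,5,6,7}
step 18: z <- 10                      {3,4,5,6,7}
step 19: x <- (x + 3)                 {3,4,5,6,7}
step 20: eval (x < 4)                 {3,4,5,6,7}
step 21: x <- (min(z, x) + min(2, 6)) {5,6,7}
step 22: z <- 10                      {5,6,7}
step 23: x <- (x + 3)                 {5,6,7}
step 24: eval (x < 4)                 {5,6,7}
step 25: x <- (min(z, x) + min(2, 6)) {5,7}
step 26: z <- 10                      {5,7}
step 27: x <- (x + 3)                 {5,7}
step 28: eval (x < 4)                 {5,7}
step 29: x <- (min(z, x) + min(2, 6)) {7}
step 30: z <- 10                      {7}
step 31: x <- (x + 3)                 {7}
step 32: eval (x < 4)                 {7}
step 33: x <- (min(z, x) + min(2, 6)) {7}
step 34: z <- 10                      {7}
step 35: x <- (x + 3)                 {7}
step 36: eval (x < 4)                 {7}
step 37: z <- (max(0, 0) + 11)        {0,1,2,3,4,5,6,7}
step 38: x <- (max(lane, 12) - x)     {0,1,2,3,4,5,6,7}
step 39: z <- -9                      {0,1,2,3,4,5,6,7}

Answer: 40 steps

x: 7,7,8,7,4,7,5,7
z: -9,-9,-9,-9,-9,-9,-9,-9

steps = 40; useful = 192; efficiency = 192/320 = 3/5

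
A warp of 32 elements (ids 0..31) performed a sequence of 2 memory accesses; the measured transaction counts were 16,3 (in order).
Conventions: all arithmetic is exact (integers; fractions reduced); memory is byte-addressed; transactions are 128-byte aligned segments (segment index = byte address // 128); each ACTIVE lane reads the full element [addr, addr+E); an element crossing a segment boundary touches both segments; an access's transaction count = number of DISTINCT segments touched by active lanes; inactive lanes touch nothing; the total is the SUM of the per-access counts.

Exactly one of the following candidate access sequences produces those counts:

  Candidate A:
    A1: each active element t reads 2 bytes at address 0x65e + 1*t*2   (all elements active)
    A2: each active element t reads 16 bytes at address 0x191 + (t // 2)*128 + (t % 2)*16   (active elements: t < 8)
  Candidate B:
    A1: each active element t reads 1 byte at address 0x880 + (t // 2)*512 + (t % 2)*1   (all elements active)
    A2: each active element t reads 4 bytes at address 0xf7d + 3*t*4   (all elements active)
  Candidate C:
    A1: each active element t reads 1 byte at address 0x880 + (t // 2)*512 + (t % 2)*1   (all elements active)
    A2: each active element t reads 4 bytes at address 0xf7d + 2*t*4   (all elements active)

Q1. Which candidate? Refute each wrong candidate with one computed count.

A: A1 gives 2 transactions, not 16
B: A2 gives 4 transactions, not 3
C: all counts match (16,3)

Answer: C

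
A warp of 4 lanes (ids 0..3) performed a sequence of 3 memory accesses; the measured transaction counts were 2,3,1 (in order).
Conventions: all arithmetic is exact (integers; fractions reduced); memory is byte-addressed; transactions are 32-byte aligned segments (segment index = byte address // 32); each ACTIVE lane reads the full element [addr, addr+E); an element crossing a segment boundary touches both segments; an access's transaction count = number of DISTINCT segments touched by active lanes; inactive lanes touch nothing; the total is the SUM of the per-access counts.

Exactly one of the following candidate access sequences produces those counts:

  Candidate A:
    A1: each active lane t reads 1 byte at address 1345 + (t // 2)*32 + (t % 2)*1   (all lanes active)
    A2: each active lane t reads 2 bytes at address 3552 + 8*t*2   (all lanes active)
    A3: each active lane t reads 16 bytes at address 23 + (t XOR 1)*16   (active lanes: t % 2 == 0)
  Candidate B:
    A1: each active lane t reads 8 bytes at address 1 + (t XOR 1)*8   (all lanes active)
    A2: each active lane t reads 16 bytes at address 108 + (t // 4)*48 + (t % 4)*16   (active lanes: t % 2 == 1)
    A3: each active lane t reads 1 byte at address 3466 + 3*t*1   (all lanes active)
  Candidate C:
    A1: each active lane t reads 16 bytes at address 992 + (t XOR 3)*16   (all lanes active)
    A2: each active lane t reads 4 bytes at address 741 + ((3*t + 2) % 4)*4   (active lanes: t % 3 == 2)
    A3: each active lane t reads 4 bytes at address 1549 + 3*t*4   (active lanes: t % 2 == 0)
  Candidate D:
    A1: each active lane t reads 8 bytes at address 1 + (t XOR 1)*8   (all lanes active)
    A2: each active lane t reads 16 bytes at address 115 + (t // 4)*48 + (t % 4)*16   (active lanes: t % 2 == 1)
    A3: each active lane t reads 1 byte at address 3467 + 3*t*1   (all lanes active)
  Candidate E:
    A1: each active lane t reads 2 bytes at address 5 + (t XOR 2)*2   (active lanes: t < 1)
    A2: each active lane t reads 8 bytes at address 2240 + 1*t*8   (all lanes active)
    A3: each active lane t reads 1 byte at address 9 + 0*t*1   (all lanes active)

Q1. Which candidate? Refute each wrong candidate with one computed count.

A: A2 gives 2 transactions, not 3
C: A2 gives 1 transaction, not 3
D: A2 gives 2 transactions, not 3
E: A1 gives 1 transaction, not 2
B: all counts match (2,3,1)

Answer: B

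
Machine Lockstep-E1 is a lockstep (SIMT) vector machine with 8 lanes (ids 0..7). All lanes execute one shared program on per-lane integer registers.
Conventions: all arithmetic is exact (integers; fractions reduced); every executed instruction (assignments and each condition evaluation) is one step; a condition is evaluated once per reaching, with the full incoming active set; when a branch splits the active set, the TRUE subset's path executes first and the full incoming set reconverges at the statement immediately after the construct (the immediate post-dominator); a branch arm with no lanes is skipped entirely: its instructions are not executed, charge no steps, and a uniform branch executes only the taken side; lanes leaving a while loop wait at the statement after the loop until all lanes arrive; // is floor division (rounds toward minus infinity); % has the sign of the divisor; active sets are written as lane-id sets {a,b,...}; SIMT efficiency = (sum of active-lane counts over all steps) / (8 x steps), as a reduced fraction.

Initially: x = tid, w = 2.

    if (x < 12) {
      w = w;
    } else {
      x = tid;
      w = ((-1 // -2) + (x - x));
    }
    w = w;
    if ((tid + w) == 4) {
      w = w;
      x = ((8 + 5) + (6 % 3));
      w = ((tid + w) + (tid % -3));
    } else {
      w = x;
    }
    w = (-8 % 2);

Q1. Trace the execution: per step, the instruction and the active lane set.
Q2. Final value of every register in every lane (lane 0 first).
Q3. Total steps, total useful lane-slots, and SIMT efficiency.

step 0: eval (x < 12)                {0,1,2,3,4,5,6,7}
step 1: w <- w                       {0,1,2,3,4,5,6,7}
step 2: w <- w                       {0,1,2,3,4,5,6,7}
step 3: eval ((tid + w) == 4)        {0,1,2,3,4,5,6,7}
step 4: w <- w                       {2}
step 5: x <- ((8 + 5) + (6 % 3))     {2}
step 6: w <- ((tid + w) + (tid % -3)) {2}
step 7: w <- x                       {0,1,3,4,5,6,7}
step 8: w <- (-8 % 2)                {0,1,2,3,4,5,6,7}

Answer: 9 steps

x: 0,1,13,3,4,5,6,7
w: 0,0,0,0,0,0,0,0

steps = 9; useful = 50; efficiency = 50/72 = 25/36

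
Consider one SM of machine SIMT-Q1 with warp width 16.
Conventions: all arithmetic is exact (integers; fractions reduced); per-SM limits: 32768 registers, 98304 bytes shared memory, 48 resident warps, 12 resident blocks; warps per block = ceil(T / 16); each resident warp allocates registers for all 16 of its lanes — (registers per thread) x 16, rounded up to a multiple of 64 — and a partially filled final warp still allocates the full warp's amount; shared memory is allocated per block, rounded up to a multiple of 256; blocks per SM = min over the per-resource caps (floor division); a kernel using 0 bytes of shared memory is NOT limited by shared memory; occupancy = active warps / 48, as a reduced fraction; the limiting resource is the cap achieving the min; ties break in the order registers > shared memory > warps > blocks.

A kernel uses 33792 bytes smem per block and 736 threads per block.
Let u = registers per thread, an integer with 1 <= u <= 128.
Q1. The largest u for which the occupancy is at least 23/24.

Answer: u = 44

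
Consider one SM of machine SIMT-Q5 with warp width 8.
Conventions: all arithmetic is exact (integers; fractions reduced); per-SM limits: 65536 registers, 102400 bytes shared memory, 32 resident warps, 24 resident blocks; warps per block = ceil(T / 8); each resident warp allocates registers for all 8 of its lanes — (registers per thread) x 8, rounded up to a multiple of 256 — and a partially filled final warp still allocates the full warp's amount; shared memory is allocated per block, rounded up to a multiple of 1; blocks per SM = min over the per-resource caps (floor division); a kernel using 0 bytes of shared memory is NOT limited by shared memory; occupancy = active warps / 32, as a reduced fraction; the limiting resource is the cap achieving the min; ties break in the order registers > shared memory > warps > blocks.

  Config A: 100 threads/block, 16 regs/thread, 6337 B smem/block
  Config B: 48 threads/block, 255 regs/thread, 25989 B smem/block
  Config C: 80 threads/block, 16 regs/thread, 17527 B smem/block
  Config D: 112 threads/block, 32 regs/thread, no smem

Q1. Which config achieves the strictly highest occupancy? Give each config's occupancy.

occupancies: A 13/16, B 9/16, C 15/16, D 7/8

Answer: C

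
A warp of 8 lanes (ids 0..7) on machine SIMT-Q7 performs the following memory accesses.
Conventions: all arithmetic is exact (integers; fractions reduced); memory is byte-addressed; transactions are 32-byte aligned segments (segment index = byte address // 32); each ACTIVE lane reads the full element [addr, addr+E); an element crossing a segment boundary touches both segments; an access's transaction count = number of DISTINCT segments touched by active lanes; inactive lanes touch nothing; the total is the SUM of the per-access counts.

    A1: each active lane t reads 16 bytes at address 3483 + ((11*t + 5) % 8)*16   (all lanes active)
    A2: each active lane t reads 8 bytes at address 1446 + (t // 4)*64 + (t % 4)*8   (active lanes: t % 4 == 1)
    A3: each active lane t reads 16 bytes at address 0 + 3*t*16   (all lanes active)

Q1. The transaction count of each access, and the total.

A1: 5 transactions
A2: 2 transactions
A3: 8 transactions

Answer: 5,2,8; total 15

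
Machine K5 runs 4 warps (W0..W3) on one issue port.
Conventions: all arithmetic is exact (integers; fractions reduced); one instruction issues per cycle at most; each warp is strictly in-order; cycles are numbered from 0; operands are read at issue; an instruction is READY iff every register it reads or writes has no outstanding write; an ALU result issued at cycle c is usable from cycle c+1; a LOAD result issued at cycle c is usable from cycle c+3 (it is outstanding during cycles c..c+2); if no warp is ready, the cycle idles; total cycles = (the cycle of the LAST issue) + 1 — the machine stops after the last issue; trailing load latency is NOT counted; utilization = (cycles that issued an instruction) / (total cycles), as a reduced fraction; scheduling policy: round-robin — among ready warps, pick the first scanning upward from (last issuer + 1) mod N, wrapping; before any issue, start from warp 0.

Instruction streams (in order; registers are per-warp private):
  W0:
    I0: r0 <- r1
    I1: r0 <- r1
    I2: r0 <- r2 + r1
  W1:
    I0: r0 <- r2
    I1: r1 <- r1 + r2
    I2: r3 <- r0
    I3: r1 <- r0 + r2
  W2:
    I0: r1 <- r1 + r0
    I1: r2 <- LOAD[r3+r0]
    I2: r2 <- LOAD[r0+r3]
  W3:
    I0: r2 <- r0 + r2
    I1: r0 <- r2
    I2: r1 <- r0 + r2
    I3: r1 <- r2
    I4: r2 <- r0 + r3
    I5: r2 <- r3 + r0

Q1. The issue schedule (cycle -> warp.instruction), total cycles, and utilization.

cycle 0: W0.I0
cycle 1: W1.I0
cycle 2: W2.I0
cycle 3: W3.I0
cycle 4: W0.I1
cycle 5: W1.I1
cycle 6: W2.I1
cycle 7: W3.I1
cycle 8: W0.I2
cycle 9: W1.I2
cycle 10: W2.I2
cycle 11: W3.I2
cycle 12: W1.I3
cycle 13: W3.I3
cycle 14: W3.I4
cycle 15: W3.I5

Answer: 16 cycles, utilization 1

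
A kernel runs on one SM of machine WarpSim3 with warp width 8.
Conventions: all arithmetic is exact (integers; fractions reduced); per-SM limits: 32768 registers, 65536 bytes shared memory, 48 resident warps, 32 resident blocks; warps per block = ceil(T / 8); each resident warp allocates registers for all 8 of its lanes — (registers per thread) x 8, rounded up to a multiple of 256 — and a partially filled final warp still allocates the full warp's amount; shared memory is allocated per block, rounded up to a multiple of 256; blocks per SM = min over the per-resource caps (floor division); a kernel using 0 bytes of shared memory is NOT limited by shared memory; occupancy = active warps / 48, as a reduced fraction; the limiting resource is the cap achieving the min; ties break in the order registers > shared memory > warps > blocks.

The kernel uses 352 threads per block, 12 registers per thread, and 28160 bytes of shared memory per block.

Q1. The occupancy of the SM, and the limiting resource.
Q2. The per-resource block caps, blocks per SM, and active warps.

Answer: occupancy 11/12, limited by warps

registers: 2 blocks
shared memory: 2 blocks
warps: 1 block
blocks: 32 blocks

Answer: 1 block, 44 active warps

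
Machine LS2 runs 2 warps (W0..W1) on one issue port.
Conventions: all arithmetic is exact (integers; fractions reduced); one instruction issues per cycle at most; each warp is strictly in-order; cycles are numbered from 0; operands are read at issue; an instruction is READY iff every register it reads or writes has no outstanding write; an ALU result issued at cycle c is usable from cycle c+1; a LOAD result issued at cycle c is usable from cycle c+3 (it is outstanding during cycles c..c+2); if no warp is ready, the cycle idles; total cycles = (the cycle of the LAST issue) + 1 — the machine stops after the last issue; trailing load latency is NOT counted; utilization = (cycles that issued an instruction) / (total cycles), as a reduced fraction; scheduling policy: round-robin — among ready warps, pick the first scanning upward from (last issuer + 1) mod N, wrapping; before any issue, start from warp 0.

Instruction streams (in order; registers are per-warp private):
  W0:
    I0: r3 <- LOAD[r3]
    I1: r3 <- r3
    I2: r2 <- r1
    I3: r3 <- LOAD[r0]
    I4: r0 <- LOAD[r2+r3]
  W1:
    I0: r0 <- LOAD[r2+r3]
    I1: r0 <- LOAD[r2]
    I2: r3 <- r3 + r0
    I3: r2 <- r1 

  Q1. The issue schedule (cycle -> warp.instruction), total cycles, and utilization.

cycle 0: W0.I0
cycle 1: W1.I0
cycle 2: idle
cycle 3: W0.I1
cycle 4: W1.I1
cycle 5: W0.I2
cycle 6: W0.I3
cycle 7: W1.I2
cycle 8: W1.I3
cycle 9: W0.I4

Answer: 10 cycles, utilization 9/10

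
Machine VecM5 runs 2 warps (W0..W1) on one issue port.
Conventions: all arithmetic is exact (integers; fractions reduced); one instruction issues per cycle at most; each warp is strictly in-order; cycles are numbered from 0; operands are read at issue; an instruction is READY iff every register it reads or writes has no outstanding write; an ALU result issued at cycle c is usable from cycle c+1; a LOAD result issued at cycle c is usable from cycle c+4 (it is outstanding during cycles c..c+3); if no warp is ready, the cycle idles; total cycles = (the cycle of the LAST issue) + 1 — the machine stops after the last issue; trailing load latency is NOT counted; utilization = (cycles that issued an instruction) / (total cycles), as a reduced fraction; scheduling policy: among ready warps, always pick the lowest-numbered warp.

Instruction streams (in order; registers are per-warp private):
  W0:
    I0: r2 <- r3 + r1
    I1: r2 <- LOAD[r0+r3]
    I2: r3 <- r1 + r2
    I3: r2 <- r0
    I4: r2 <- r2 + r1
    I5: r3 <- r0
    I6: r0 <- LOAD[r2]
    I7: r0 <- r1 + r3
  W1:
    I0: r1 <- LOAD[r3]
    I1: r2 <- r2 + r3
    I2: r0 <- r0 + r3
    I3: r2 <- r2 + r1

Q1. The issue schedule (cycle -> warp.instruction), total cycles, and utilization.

cycle 0: W0.I0
cycle 1: W0.I1
cycle 2: W1.I0
cycle 3: W1.I1
cycle 4: W1.I2
cycle 5: W0.I2
cycle 6: W0.I3
cycle 7: W0.I4
cycle 8: W0.I5
cycle 9: W0.I6
cycle 10: W1.I3
cycle 11: idle
cycle 12: idle
cycle 13: W0.I7

Answer: 14 cycles, utilization 6/7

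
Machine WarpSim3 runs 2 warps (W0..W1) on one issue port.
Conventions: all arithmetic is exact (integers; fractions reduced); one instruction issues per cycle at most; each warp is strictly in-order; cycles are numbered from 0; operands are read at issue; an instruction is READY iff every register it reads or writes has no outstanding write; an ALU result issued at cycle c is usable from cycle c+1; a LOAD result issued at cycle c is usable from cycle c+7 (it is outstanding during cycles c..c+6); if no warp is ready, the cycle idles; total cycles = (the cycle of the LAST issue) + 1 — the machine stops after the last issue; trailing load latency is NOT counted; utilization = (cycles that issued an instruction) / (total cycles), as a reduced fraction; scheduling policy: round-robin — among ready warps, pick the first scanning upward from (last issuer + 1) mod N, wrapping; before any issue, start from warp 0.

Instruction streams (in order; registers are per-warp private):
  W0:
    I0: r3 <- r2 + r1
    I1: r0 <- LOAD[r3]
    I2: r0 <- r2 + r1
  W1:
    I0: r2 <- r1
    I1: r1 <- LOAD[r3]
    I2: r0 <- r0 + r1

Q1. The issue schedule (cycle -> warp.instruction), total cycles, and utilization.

cycle 0: W0.I0
cycle 1: W1.I0
cycle 2: W0.I1
cycle 3: W1.I1
cycle 4: idle
cycle 5: idle
cycle 6: idle
cycle 7: idle
cycle 8: idle
cycle 9: W0.I2
cycle 10: W1.I2

Answer: 11 cycles, utilization 6/11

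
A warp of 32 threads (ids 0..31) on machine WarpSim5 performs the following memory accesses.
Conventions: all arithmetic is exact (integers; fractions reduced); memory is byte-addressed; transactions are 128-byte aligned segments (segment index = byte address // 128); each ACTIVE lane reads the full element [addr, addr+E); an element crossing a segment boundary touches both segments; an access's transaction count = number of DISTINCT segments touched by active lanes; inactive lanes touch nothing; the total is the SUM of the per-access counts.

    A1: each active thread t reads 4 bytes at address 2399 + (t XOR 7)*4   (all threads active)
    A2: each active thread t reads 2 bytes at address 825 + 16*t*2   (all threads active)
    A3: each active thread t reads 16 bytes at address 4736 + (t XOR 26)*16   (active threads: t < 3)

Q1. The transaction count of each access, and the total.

A1: 2 transactions
A2: 9 transactions
A3: 1 transaction

Answer: 2,9,1; total 12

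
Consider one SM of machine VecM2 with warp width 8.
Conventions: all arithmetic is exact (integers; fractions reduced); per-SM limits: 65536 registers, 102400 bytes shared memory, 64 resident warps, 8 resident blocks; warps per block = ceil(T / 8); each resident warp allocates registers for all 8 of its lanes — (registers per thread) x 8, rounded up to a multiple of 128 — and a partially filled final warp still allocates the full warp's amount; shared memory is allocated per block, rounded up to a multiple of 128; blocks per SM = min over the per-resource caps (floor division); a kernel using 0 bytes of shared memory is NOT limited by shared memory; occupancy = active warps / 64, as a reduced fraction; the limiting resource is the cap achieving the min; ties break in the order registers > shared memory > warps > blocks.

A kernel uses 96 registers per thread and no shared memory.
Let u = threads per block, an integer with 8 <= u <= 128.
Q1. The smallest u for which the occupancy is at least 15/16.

Answer: u = 57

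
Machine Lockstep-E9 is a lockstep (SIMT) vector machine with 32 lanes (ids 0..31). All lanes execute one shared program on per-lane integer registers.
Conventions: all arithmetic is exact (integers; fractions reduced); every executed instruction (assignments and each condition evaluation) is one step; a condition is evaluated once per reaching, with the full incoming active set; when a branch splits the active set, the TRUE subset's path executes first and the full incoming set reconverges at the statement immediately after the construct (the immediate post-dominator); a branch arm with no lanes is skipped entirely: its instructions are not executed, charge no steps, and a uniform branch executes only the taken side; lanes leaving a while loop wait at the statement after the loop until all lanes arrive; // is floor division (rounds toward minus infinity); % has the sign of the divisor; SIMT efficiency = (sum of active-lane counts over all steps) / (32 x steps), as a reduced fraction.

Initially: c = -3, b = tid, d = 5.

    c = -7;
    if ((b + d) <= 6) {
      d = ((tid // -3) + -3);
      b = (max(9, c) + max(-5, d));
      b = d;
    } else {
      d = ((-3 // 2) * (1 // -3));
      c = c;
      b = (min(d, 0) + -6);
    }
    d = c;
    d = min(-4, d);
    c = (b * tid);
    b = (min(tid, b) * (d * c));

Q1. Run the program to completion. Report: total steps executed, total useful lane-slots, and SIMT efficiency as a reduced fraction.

Answer: 12 steps, 288 useful, 3/4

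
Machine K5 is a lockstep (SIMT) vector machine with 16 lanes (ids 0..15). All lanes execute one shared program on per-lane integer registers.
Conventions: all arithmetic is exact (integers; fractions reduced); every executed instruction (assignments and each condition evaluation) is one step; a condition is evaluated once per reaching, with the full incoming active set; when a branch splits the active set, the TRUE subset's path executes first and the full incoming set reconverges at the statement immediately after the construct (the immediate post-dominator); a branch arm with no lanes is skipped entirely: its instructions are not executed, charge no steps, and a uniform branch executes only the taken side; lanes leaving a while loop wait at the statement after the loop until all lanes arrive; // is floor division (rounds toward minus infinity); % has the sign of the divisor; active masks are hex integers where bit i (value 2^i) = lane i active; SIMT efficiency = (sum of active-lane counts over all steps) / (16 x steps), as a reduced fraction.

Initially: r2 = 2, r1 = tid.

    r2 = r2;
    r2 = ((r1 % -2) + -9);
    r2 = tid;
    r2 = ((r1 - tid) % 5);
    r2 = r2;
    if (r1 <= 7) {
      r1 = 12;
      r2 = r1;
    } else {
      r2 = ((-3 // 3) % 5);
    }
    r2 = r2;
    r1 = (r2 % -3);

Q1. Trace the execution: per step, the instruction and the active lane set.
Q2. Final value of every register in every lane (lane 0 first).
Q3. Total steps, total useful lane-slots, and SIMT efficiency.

step 0: r2 <- r2                     0xffff
step 1: r2 <- ((r1 % -2) + -9)       0xffff
step 2: r2 <- tid                    0xffff
step 3: r2 <- ((r1 - tid) % 5)       0xffff
step 4: r2 <- r2                     0xffff
step 5: eval (r1 <= 7)               0xffff
step 6: r1 <- 12                     0x00ff
step 7: r2 <- r1                     0x00ff
step 8: r2 <- ((-3 // 3) % 5)        0xff00
step 9: r2 <- r2                     0xffff
step 10: r1 <- (r2 % -3)              0xffff

Answer: 11 steps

r2: 12,12,12,12,12,12,12,12,4,4,4,4,4,4,4,4
r1: 0,0,0,0,0,0,0,0,-2,-2,-2,-2,-2,-2,-2,-2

steps = 11; useful = 152; efficiency = 152/176 = 19/22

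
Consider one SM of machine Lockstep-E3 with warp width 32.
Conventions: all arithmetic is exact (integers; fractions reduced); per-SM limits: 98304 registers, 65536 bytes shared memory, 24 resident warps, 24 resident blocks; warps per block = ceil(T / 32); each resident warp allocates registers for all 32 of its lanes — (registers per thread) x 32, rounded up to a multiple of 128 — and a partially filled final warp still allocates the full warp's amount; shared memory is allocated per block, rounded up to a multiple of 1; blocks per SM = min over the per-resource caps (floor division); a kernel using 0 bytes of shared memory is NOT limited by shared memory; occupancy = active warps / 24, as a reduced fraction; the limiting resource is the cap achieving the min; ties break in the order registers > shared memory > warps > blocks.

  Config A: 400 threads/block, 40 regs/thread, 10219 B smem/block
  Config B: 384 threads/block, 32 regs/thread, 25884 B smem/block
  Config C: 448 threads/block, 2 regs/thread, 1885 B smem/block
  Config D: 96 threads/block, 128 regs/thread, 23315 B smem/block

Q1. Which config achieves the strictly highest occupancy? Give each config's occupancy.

occupancies: A 13/24, B 1, C 7/12, D 1/4

Answer: B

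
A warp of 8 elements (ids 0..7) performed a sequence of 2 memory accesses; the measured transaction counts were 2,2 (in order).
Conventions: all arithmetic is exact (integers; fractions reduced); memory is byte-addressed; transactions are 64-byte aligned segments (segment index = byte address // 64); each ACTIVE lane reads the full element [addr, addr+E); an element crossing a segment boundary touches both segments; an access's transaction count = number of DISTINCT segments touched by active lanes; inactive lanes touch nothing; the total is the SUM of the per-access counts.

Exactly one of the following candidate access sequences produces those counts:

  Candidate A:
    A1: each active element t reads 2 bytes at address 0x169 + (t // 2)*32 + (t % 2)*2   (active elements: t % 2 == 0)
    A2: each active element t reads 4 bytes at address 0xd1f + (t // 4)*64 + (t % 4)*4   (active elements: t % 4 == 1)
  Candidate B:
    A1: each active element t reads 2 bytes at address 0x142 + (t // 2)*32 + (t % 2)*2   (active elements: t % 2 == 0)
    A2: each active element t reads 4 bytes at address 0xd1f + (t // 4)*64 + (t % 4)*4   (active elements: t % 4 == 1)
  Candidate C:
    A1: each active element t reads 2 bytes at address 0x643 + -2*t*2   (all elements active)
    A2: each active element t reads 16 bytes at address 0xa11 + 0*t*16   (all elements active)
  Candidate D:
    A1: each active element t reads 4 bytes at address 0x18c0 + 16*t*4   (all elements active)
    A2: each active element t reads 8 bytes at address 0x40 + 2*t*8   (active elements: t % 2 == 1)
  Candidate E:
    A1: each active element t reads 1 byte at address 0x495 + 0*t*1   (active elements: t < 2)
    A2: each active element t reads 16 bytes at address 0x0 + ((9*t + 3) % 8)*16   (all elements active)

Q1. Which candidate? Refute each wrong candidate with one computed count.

A: A1 gives 3 transactions, not 2
C: A2 gives 1 transaction, not 2
D: A1 gives 8 transactions, not 2
E: A1 gives 1 transaction, not 2
B: all counts match (2,2)

Answer: B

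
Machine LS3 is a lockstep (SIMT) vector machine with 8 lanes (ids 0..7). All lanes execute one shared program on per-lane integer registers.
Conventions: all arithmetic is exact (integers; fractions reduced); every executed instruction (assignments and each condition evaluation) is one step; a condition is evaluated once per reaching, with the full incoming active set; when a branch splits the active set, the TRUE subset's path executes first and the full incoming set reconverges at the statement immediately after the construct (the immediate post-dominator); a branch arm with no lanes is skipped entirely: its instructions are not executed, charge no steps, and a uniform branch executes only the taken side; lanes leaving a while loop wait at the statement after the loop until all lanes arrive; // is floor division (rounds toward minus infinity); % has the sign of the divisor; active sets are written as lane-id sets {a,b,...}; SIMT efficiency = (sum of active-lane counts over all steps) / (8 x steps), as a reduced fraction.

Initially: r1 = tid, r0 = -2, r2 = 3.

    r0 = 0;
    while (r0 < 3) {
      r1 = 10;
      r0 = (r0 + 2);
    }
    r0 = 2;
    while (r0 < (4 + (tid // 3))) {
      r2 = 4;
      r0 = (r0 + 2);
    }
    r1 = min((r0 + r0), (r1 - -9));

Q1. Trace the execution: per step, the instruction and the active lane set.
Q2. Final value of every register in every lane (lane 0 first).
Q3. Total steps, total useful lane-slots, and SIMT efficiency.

step 0: r0 <- 0                      {0,1,2,3,4,5,6,7}
step 1: eval (r0 < 3)                {0,1,2,3,4,5,6,7}
step 2: r1 <- 10                     {0,1,2,3,4,5,6,7}
step 3: r0 <- (r0 + 2)               {0,1,2,3,4,5,6,7}
step 4: eval (r0 < 3)                {0,1,2,3,4,5,6,7}
step 5: r1 <- 10                     {0,1,2,3,4,5,6,7}
step 6: r0 <- (r0 + 2)               {0,1,2,3,4,5,6,7}
step 7: eval (r0 < 3)                {0,1,2,3,4,5,6,7}
step 8: r0 <- 2                      {0,1,2,3,4,5,6,7}
step 9: eval (r0 < (4 + (tid // 3))) {0,1,2,3,4,5,6,7}
step 10: r2 <- 4                      {0,1,2,3,4,5,6,7}
step 11: r0 <- (r0 + 2)               {0,1,2,3,4,5,6,7}
step 12: eval (r0 < (4 + (tid // 3))) {0,1,2,3,4,5,6,7}
step 13: r2 <- 4                      {3,4,5,6,7}
step 14: r0 <- (r0 + 2)               {3,4,5,6,7}
step 15: eval (r0 < (4 + (tid // 3))) {3,4,5,6,7}
step 16: r1 <- min((r0 + r0), (r1 - -9)) {0,1,2,3,4,5,6,7}

Answer: 17 steps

r1: 8,8,8,12,12,12,12,12
r0: 4,4,4,6,6,6,6,6
r2: 4,4,4,4,4,4,4,4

steps = 17; useful = 127; efficiency = 127/136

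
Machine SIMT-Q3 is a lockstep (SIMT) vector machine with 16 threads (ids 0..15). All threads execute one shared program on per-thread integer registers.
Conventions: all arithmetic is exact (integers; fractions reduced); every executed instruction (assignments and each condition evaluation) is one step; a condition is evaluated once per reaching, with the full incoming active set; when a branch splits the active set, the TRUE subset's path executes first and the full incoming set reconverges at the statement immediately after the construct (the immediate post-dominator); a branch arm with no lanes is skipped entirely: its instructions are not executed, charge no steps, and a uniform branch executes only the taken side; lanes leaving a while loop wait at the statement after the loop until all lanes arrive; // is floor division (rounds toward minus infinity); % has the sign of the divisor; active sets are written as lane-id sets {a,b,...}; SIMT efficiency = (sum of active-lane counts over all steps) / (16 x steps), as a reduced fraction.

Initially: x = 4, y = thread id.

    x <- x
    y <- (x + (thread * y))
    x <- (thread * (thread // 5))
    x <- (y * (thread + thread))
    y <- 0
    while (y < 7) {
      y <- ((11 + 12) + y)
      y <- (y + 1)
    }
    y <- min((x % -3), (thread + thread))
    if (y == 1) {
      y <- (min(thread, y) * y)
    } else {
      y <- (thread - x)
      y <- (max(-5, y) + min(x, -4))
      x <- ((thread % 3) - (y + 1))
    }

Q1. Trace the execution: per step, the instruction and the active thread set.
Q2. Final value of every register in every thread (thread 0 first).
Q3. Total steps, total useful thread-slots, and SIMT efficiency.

step 0: x <- x                       {0,1,2,3,4,5,6,7,8,9,10,11,12,13,14,15}
step 1: y <- (x + (thread * y))      {0,1,2,3,4,5,6,7,8,9,10,11,12,13,14,15}
step 2: x <- (thread * (thread // 5)) {0,1,2,3,4,5,6,7,8,9,10,11,12,13,14,15}
step 3: x <- (y * (thread + thread)) {0,1,2,3,4,5,6,7,8,9,10,11,12,13,14,15}
step 4: y <- 0                       {0,1,2,3,4,5,6,7,8,9,10,11,12,13,14,15}
step 5: eval (y < 7)                 {0,1,2,3,4,5,6,7,8,9,10,11,12,13,14,15}
step 6: y <- ((11 + 12) + y)         {0,1,2,3,4,5,6,7,8,9,10,11,12,13,14,15}
step 7: y <- (y + 1)                 {0,1,2,3,4,5,6,7,8,9,10,11,12,13,14,15}
step 8: eval (y < 7)                 {0,1,2,3,4,5,6,7,8,9,10,11,12,13,14,15}
step 9: y <- min((x % -3), (thread + thread)) {0,1,2,3,4,5,6,7,8,9,10,11,12,13,14,15}
step 10: eval (y == 1)                {0,1,2,3,4,5,6,7,8,9,10,11,12,13,14,15}
step 11: y <- (thread - x)            {0,1,2,3,4,5,6,7,8,9,10,11,12,13,14,15}
step 12: y <- (max(-5, y) + min(x, -4)) {0,1,2,3,4,5,6,7,8,9,10,11,12,13,14,15}
step 13: x <- ((thread % 3) - (y + 1)) {0,1,2,3,4,5,6,7,8,9,10,11,12,13,14,15}

Answer: 14 steps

x: 3,9,10,8,9,10,8,9,10,8,9,10,8,9,10,8
y: -4,-9,-9,-9,-9,-9,-9,-9,-9,-9,-9,-9,-9,-9,-9,-9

steps = 14; useful = 224; efficiency = 224/224 = 1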